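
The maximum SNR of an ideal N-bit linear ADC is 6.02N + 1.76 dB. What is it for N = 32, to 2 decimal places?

6.02 × 32 + 1.76 = 194.40 dB.

194.40 dB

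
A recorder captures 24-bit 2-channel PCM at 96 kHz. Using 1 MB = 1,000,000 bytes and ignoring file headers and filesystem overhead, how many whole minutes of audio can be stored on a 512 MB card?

Uncompressed byte rate = 96,000 × 3 × 2 = 576,000 bytes/s.
Capacity = 512 × 1,000,000 = 512,000,000 bytes.
512,000,000 / 576,000 ≈ 888.89 s → 14 minutes.

14 minutes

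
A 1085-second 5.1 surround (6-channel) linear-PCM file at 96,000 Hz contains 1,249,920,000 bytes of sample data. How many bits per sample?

16 bits

Bytes per sample = 1,249,920,000 / (96,000 × 1,085 × 6) = 1,249,920,000 / 624,960,000 = 2.
Bit depth = 2 × 8 = 16 bits.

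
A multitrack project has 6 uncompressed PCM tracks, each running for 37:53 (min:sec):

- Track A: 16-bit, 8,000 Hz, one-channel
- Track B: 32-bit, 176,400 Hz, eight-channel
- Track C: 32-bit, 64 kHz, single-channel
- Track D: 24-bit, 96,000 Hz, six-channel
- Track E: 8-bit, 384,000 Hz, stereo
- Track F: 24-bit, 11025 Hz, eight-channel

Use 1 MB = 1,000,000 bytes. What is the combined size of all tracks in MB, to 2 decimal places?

37:53 (min:sec) = 2,273 s.
Track A: 8,000 × 2,273 × 2 × 1 = 36,368,000 bytes.
Track B: 176,400 × 2,273 × 4 × 8 = 12,830,630,400 bytes.
Track C: 64,000 × 2,273 × 4 × 1 = 581,888,000 bytes.
Track D: 96,000 × 2,273 × 3 × 6 = 3,927,744,000 bytes.
Track E: 384,000 × 2,273 × 1 × 2 = 1,745,664,000 bytes.
Track F: 11,025 × 2,273 × 3 × 8 = 601,435,800 bytes.
Total = 19,723,730,200 bytes = 19723.73 MB.

19723.73 MB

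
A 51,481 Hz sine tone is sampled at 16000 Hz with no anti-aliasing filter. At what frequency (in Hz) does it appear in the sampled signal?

Nyquist = 16,000/2 = 8,000 Hz; 51,481 Hz exceeds it.
Alias = |51,481 − 3×16,000| = |51,481 − 48,000| = 3,481 Hz.

3,481 Hz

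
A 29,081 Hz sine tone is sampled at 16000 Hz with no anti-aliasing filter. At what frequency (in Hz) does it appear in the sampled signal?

2,919 Hz

Nyquist = 16,000/2 = 8,000 Hz; 29,081 Hz exceeds it.
Alias = |29,081 − 2×16,000| = |29,081 − 32,000| = 2,919 Hz.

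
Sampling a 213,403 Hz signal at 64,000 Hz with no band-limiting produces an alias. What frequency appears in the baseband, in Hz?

Nyquist = 64,000/2 = 32,000 Hz; 213,403 Hz exceeds it.
Alias = |213,403 − 3×64,000| = |213,403 − 192,000| = 21,403 Hz.

21,403 Hz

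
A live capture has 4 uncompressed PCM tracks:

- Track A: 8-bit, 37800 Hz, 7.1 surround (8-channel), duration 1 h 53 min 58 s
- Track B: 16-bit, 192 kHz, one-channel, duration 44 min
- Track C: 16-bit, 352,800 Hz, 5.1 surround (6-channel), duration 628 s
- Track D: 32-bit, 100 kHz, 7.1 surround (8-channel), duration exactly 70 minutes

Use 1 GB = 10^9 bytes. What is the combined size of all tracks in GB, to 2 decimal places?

Track A: 1 h 53 min 58 s = 6,838 s; 37,800 × 6,838 × 1 × 8 = 2,067,811,200 bytes.
Track B: 44 min = 2,640 s; 192,000 × 2,640 × 2 × 1 = 1,013,760,000 bytes.
Track C: 352,800 × 628 × 2 × 6 = 2,658,700,800 bytes.
Track D: exactly 70 minutes = 4,200 s; 100,000 × 4,200 × 4 × 8 = 13,440,000,000 bytes.
Total = 19,180,272,000 bytes = 19.18 GB.

19.18 GB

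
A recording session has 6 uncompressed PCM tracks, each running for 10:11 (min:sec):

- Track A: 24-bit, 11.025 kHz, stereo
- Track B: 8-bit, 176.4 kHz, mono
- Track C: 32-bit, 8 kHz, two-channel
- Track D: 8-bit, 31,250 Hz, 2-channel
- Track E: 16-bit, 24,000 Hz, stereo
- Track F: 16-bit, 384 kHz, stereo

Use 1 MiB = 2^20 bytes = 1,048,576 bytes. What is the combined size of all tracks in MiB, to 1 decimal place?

10:11 (min:sec) = 611 s.
Track A: 11,025 × 611 × 3 × 2 = 40,417,650 bytes.
Track B: 176,400 × 611 × 1 × 1 = 107,780,400 bytes.
Track C: 8,000 × 611 × 4 × 2 = 39,104,000 bytes.
Track D: 31,250 × 611 × 1 × 2 = 38,187,500 bytes.
Track E: 24,000 × 611 × 2 × 2 = 58,656,000 bytes.
Track F: 384,000 × 611 × 2 × 2 = 938,496,000 bytes.
Total = 1,222,641,550 bytes = 1166.0 MiB.

1166.0 MiB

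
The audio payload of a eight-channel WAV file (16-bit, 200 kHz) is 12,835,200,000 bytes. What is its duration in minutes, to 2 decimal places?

66.85 minutes

Byte rate = 200,000 × 2 × 8 = 3,200,000 bytes/s.
Duration = 12,835,200,000 / 3,200,000 = 4,011 s.
4,011 s / 60 = 66.85 minutes.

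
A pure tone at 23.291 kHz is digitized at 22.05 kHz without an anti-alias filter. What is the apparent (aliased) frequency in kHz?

Nyquist = 22,050/2 = 11,025 Hz; 23,291 Hz exceeds it.
Alias = |23,291 − 1×22,050| = |23,291 − 22,050| = 1,241 Hz = 1.241 kHz.

1.241 kHz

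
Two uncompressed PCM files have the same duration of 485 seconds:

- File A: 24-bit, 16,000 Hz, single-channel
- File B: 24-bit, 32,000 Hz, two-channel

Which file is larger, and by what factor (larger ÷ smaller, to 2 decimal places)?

File A: 16,000 × 3 × 1 = 48,000 bytes/s.
File B: 32,000 × 3 × 2 = 192,000 bytes/s.
File B is larger; ratio = 93,120,000 / 23,280,000 = 4.00.

File B, by a factor of 4.00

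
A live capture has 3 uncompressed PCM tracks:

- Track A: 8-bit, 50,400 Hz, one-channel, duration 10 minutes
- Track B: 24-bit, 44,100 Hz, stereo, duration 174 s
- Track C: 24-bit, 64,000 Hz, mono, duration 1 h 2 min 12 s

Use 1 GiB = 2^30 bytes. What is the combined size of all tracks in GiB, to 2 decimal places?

Track A: 10 minutes = 600 s; 50,400 × 600 × 1 × 1 = 30,240,000 bytes.
Track B: 44,100 × 174 × 3 × 2 = 46,040,400 bytes.
Track C: 1 h 2 min 12 s = 3,732 s; 64,000 × 3,732 × 3 × 1 = 716,544,000 bytes.
Total = 792,824,400 bytes = 0.74 GiB.

0.74 GiB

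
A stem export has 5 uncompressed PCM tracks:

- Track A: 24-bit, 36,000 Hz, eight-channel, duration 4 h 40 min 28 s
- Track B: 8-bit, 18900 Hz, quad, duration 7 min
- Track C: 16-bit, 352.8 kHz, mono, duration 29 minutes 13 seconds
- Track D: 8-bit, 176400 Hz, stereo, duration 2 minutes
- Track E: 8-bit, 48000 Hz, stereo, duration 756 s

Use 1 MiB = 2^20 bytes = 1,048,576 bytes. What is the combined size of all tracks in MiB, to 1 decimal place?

Track A: 4 h 40 min 28 s = 16,828 s; 36,000 × 16,828 × 3 × 8 = 14,539,392,000 bytes.
Track B: 7 min = 420 s; 18,900 × 420 × 1 × 4 = 31,752,000 bytes.
Track C: 29 minutes 13 seconds = 1,753 s; 352,800 × 1,753 × 2 × 1 = 1,236,916,800 bytes.
Track D: 2 minutes = 120 s; 176,400 × 120 × 1 × 2 = 42,336,000 bytes.
Track E: 48,000 × 756 × 1 × 2 = 72,576,000 bytes.
Total = 15,922,972,800 bytes = 15185.3 MiB.

15185.3 MiB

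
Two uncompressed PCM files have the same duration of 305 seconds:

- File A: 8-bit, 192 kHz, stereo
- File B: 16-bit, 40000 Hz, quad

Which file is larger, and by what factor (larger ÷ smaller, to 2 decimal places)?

File A, by a factor of 1.20

File A: 192,000 × 1 × 2 = 384,000 bytes/s.
File B: 40,000 × 2 × 4 = 320,000 bytes/s.
File A is larger; ratio = 117,120,000 / 97,600,000 = 1.20.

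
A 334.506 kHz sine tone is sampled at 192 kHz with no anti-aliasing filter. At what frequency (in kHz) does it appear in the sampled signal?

Nyquist = 192,000/2 = 96,000 Hz; 334,506 Hz exceeds it.
Alias = |334,506 − 2×192,000| = |334,506 − 384,000| = 49,494 Hz = 49.494 kHz.

49.494 kHz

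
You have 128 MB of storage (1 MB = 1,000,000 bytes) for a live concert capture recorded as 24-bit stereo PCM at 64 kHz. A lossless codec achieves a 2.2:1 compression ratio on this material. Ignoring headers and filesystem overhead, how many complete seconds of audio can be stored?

733 seconds

Uncompressed byte rate = 64,000 × 3 × 2 = 384,000 bytes/s.
After 2.2:1 compression, effective rate ≈ 174545.45 bytes/s.
Capacity = 128 × 1,000,000 = 128,000,000 bytes.
128,000,000 / effective rate ≈ 733.33 s → 733 seconds.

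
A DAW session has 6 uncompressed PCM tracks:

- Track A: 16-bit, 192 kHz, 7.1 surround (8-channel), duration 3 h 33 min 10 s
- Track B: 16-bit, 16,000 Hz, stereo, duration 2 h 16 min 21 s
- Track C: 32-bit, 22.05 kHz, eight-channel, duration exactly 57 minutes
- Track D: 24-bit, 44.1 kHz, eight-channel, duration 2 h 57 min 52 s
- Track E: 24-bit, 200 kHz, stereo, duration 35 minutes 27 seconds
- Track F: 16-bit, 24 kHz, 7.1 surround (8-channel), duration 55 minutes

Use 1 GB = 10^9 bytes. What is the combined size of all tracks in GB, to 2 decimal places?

57.34 GB

Track A: 3 h 33 min 10 s = 12,790 s; 192,000 × 12,790 × 2 × 8 = 39,290,880,000 bytes.
Track B: 2 h 16 min 21 s = 8,181 s; 16,000 × 8,181 × 2 × 2 = 523,584,000 bytes.
Track C: exactly 57 minutes = 3,420 s; 22,050 × 3,420 × 4 × 8 = 2,413,152,000 bytes.
Track D: 2 h 57 min 52 s = 10,672 s; 44,100 × 10,672 × 3 × 8 = 11,295,244,800 bytes.
Track E: 35 minutes 27 seconds = 2,127 s; 200,000 × 2,127 × 3 × 2 = 2,552,400,000 bytes.
Track F: 55 minutes = 3,300 s; 24,000 × 3,300 × 2 × 8 = 1,267,200,000 bytes.
Total = 57,342,460,800 bytes = 57.34 GB.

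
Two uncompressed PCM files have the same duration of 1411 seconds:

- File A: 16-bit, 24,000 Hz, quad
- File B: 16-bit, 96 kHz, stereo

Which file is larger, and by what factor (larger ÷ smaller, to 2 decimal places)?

File A: 24,000 × 2 × 4 = 192,000 bytes/s.
File B: 96,000 × 2 × 2 = 384,000 bytes/s.
File B is larger; ratio = 541,824,000 / 270,912,000 = 2.00.

File B, by a factor of 2.00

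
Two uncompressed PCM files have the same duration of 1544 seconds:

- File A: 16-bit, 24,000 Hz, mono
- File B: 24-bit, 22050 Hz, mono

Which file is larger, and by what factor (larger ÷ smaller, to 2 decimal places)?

File B, by a factor of 1.38

File A: 24,000 × 2 × 1 = 48,000 bytes/s.
File B: 22,050 × 3 × 1 = 66,150 bytes/s.
File B is larger; ratio = 102,135,600 / 74,112,000 = 1.38.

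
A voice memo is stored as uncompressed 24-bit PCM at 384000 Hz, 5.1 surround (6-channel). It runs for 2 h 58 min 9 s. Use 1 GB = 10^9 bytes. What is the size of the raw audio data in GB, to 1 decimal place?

73.9 GB

Duration = 2 h 58 min 9 s = 10,689 s.
Bytes = 384,000 samples/s × 10,689 s × 3 bytes/sample × 6 ch = 73,882,368,000 bytes.
73,882,368,000 / 1,000,000,000 = 73.9 GB.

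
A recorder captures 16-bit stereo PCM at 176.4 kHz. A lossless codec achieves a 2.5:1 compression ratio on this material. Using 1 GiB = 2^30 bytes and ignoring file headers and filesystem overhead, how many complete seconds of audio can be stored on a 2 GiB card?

7,608 seconds

Uncompressed byte rate = 176,400 × 2 × 2 = 705,600 bytes/s.
After 2.5:1 compression, effective rate ≈ 282240 bytes/s.
Capacity = 2 × 1,073,741,824 = 2,147,483,648 bytes.
2,147,483,648 / effective rate ≈ 7608.71 s → 7,608 seconds.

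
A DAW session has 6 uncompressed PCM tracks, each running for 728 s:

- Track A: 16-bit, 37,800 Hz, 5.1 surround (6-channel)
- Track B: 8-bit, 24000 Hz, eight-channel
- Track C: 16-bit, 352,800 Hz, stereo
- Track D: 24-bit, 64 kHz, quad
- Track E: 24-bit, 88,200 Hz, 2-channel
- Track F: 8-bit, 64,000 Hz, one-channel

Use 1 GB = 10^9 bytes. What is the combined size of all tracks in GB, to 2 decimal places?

2.49 GB

Track A: 37,800 × 728 × 2 × 6 = 330,220,800 bytes.
Track B: 24,000 × 728 × 1 × 8 = 139,776,000 bytes.
Track C: 352,800 × 728 × 2 × 2 = 1,027,353,600 bytes.
Track D: 64,000 × 728 × 3 × 4 = 559,104,000 bytes.
Track E: 88,200 × 728 × 3 × 2 = 385,257,600 bytes.
Track F: 64,000 × 728 × 1 × 1 = 46,592,000 bytes.
Total = 2,488,304,000 bytes = 2.49 GB.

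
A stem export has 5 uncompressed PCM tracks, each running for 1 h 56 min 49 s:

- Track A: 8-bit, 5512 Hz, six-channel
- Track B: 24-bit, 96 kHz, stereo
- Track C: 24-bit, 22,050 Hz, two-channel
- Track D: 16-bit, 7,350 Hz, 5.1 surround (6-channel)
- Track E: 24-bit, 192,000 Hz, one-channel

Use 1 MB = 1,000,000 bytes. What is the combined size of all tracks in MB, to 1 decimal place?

1 h 56 min 49 s = 7,009 s.
Track A: 5,512 × 7,009 × 1 × 6 = 231,801,648 bytes.
Track B: 96,000 × 7,009 × 3 × 2 = 4,037,184,000 bytes.
Track C: 22,050 × 7,009 × 3 × 2 = 927,290,700 bytes.
Track D: 7,350 × 7,009 × 2 × 6 = 618,193,800 bytes.
Track E: 192,000 × 7,009 × 3 × 1 = 4,037,184,000 bytes.
Total = 9,851,654,148 bytes = 9851.7 MB.

9851.7 MB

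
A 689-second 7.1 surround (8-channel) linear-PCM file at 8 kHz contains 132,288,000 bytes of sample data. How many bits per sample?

Bytes per sample = 132,288,000 / (8,000 × 689 × 8) = 132,288,000 / 44,096,000 = 3.
Bit depth = 3 × 8 = 24 bits.

24 bits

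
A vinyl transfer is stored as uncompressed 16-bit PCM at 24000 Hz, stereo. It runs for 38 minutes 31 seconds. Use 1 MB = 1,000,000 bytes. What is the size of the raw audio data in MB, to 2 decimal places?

Duration = 38 minutes 31 seconds = 2,311 s.
Bytes = 24,000 samples/s × 2,311 s × 2 bytes/sample × 2 ch = 221,856,000 bytes.
221,856,000 / 1,000,000 = 221.86 MB.

221.86 MB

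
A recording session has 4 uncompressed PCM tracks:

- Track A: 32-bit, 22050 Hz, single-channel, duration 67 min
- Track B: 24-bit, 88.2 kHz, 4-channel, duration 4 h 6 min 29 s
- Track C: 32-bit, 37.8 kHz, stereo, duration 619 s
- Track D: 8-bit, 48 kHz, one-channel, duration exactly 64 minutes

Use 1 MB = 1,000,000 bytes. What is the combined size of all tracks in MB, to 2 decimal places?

Track A: 67 min = 4,020 s; 22,050 × 4,020 × 4 × 1 = 354,564,000 bytes.
Track B: 4 h 6 min 29 s = 14,789 s; 88,200 × 14,789 × 3 × 4 = 15,652,677,600 bytes.
Track C: 37,800 × 619 × 4 × 2 = 187,185,600 bytes.
Track D: exactly 64 minutes = 3,840 s; 48,000 × 3,840 × 1 × 1 = 184,320,000 bytes.
Total = 16,378,747,200 bytes = 16378.75 MB.

16378.75 MB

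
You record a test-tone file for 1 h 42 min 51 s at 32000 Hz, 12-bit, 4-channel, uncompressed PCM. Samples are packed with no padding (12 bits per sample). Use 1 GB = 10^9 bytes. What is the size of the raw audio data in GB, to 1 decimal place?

1.2 GB

Duration = 1 h 42 min 51 s = 6,171 s.
Bits = 32,000 × 6,171 × 12 × 4 = 9,478,656,000 bits = 1,184,832,000 bytes.
1,184,832,000 / 1,000,000,000 = 1.2 GB.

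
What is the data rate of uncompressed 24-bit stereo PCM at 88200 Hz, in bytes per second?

Bit rate = 88,200 × 24 × 2 = 4,233,600 bits/s.
4,233,600 / 8 = 529,200 bytes/s.

529,200 bytes/s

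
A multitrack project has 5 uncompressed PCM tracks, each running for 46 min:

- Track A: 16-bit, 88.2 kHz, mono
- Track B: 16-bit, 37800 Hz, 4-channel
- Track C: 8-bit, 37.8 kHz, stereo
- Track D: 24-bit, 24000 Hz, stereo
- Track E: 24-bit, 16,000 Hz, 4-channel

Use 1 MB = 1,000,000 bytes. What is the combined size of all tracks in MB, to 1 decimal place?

2457.5 MB

46 min = 2,760 s.
Track A: 88,200 × 2,760 × 2 × 1 = 486,864,000 bytes.
Track B: 37,800 × 2,760 × 2 × 4 = 834,624,000 bytes.
Track C: 37,800 × 2,760 × 1 × 2 = 208,656,000 bytes.
Track D: 24,000 × 2,760 × 3 × 2 = 397,440,000 bytes.
Track E: 16,000 × 2,760 × 3 × 4 = 529,920,000 bytes.
Total = 2,457,504,000 bytes = 2457.5 MB.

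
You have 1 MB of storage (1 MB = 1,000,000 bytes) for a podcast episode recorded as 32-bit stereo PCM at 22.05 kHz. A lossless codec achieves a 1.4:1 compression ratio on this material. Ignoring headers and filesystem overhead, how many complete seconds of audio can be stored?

7 seconds

Uncompressed byte rate = 22,050 × 4 × 2 = 176,400 bytes/s.
After 1.4:1 compression, effective rate ≈ 126000 bytes/s.
Capacity = 1 × 1,000,000 = 1,000,000 bytes.
1,000,000 / effective rate ≈ 7.94 s → 7 seconds.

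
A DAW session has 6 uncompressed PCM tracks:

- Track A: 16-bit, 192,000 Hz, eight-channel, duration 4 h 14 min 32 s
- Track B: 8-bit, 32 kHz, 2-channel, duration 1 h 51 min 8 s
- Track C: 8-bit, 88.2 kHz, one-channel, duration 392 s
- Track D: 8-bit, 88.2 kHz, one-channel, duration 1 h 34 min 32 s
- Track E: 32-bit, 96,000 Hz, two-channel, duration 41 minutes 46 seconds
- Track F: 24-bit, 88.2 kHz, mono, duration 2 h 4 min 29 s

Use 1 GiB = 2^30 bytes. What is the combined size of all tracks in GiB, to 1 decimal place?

48.2 GiB

Track A: 4 h 14 min 32 s = 15,272 s; 192,000 × 15,272 × 2 × 8 = 46,915,584,000 bytes.
Track B: 1 h 51 min 8 s = 6,668 s; 32,000 × 6,668 × 1 × 2 = 426,752,000 bytes.
Track C: 88,200 × 392 × 1 × 1 = 34,574,400 bytes.
Track D: 1 h 34 min 32 s = 5,672 s; 88,200 × 5,672 × 1 × 1 = 500,270,400 bytes.
Track E: 41 minutes 46 seconds = 2,506 s; 96,000 × 2,506 × 4 × 2 = 1,924,608,000 bytes.
Track F: 2 h 4 min 29 s = 7,469 s; 88,200 × 7,469 × 3 × 1 = 1,976,297,400 bytes.
Total = 51,778,086,200 bytes = 48.2 GiB.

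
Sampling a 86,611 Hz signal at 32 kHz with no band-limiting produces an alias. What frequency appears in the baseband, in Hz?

Nyquist = 32,000/2 = 16,000 Hz; 86,611 Hz exceeds it.
Alias = |86,611 − 3×32,000| = |86,611 − 96,000| = 9,389 Hz.

9,389 Hz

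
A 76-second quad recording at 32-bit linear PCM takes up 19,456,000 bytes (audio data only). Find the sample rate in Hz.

16,000 Hz

Bytes = sample_rate × seconds × bytes_per_sample × channels.
sample_rate = 19,456,000 / (76 × 4 × 4) = 19,456,000 / 1,216 = 16,000 Hz.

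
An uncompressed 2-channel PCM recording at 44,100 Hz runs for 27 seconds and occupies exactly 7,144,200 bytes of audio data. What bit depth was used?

Bytes per sample = 7,144,200 / (44,100 × 27 × 2) = 7,144,200 / 2,381,400 = 3.
Bit depth = 3 × 8 = 24 bits.

24 bits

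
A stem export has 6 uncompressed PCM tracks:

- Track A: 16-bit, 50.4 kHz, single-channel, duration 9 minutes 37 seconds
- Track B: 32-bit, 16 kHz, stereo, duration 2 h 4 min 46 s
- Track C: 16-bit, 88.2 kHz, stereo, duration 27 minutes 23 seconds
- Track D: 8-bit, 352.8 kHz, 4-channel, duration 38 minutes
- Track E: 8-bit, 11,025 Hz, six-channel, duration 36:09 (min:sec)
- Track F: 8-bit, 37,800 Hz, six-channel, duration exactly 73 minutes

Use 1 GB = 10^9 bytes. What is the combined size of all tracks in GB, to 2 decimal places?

Track A: 9 minutes 37 seconds = 577 s; 50,400 × 577 × 2 × 1 = 58,161,600 bytes.
Track B: 2 h 4 min 46 s = 7,486 s; 16,000 × 7,486 × 4 × 2 = 958,208,000 bytes.
Track C: 27 minutes 23 seconds = 1,643 s; 88,200 × 1,643 × 2 × 2 = 579,650,400 bytes.
Track D: 38 minutes = 2,280 s; 352,800 × 2,280 × 1 × 4 = 3,217,536,000 bytes.
Track E: 36:09 (min:sec) = 2,169 s; 11,025 × 2,169 × 1 × 6 = 143,479,350 bytes.
Track F: exactly 73 minutes = 4,380 s; 37,800 × 4,380 × 1 × 6 = 993,384,000 bytes.
Total = 5,950,419,350 bytes = 5.95 GB.

5.95 GB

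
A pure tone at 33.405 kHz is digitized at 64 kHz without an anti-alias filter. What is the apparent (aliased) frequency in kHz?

30.595 kHz

Nyquist = 64,000/2 = 32,000 Hz; 33,405 Hz exceeds it.
Alias = |33,405 − 1×64,000| = |33,405 − 64,000| = 30,595 Hz = 30.595 kHz.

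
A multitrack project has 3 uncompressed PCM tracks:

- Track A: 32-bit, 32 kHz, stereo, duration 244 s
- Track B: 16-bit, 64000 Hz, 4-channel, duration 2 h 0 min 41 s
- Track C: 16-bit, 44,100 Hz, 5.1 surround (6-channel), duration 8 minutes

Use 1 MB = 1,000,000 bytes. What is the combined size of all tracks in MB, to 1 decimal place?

4023.9 MB

Track A: 32,000 × 244 × 4 × 2 = 62,464,000 bytes.
Track B: 2 h 0 min 41 s = 7,241 s; 64,000 × 7,241 × 2 × 4 = 3,707,392,000 bytes.
Track C: 8 minutes = 480 s; 44,100 × 480 × 2 × 6 = 254,016,000 bytes.
Total = 4,023,872,000 bytes = 4023.9 MB.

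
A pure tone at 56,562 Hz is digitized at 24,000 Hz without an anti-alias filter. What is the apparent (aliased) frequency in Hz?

Nyquist = 24,000/2 = 12,000 Hz; 56,562 Hz exceeds it.
Alias = |56,562 − 2×24,000| = |56,562 − 48,000| = 8,562 Hz.

8,562 Hz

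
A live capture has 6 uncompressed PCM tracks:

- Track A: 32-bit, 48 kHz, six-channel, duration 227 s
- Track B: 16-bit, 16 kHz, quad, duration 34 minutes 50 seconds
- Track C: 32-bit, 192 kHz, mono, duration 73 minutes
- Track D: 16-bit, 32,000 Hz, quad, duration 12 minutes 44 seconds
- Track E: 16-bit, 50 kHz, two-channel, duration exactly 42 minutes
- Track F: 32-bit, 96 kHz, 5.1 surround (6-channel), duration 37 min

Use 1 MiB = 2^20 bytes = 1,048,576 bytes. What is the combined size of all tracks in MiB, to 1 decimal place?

Track A: 48,000 × 227 × 4 × 6 = 261,504,000 bytes.
Track B: 34 minutes 50 seconds = 2,090 s; 16,000 × 2,090 × 2 × 4 = 267,520,000 bytes.
Track C: 73 minutes = 4,380 s; 192,000 × 4,380 × 4 × 1 = 3,363,840,000 bytes.
Track D: 12 minutes 44 seconds = 764 s; 32,000 × 764 × 2 × 4 = 195,584,000 bytes.
Track E: exactly 42 minutes = 2,520 s; 50,000 × 2,520 × 2 × 2 = 504,000,000 bytes.
Track F: 37 min = 2,220 s; 96,000 × 2,220 × 4 × 6 = 5,114,880,000 bytes.
Total = 9,707,328,000 bytes = 9257.6 MiB.

9257.6 MiB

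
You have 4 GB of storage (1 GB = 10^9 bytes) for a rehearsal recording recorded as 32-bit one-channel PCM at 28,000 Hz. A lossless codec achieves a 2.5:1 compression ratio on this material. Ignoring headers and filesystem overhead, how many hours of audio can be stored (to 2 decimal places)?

Uncompressed byte rate = 28,000 × 4 × 1 = 112,000 bytes/s.
After 2.5:1 compression, effective rate ≈ 44800 bytes/s.
Capacity = 4 × 1,000,000,000 = 4,000,000,000 bytes.
4,000,000,000 / effective rate ≈ 89285.71 s → 24.80 hours.

24.80 hours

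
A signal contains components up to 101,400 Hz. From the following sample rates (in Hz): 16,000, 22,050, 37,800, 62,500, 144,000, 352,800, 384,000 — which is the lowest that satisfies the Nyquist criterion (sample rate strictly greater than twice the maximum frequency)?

352,800 Hz

Need sample rate > 2 × 101,400 = 202,800 Hz.
Lowest listed rate above 202,800 Hz is 352,800 Hz.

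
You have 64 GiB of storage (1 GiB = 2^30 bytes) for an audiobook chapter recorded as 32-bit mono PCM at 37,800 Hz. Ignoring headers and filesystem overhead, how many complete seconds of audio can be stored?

454,493 seconds

Uncompressed byte rate = 37,800 × 4 × 1 = 151,200 bytes/s.
Capacity = 64 × 1,073,741,824 = 68,719,476,736 bytes.
68,719,476,736 / 151,200 ≈ 454493.89 s → 454,493 seconds.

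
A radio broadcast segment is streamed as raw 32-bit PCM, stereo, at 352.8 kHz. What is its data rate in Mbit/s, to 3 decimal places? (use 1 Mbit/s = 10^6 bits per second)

22.579 Mbit/s

Bit rate = 352,800 × 32 × 2 = 22,579,200 bits/s.
= 22.579 Mbit/s.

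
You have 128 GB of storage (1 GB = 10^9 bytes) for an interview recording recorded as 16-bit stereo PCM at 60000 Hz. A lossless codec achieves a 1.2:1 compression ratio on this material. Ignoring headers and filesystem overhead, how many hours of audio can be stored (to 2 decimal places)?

Uncompressed byte rate = 60,000 × 2 × 2 = 240,000 bytes/s.
After 1.2:1 compression, effective rate ≈ 200000 bytes/s.
Capacity = 128 × 1,000,000,000 = 128,000,000,000 bytes.
128,000,000,000 / effective rate ≈ 640000 s → 177.78 hours.

177.78 hours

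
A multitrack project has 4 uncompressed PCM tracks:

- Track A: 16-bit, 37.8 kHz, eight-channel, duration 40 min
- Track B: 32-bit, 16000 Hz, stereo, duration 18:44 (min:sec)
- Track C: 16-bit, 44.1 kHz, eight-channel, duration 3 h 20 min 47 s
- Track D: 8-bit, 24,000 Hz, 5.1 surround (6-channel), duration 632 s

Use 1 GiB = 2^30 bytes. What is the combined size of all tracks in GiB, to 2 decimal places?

Track A: 40 min = 2,400 s; 37,800 × 2,400 × 2 × 8 = 1,451,520,000 bytes.
Track B: 18:44 (min:sec) = 1,124 s; 16,000 × 1,124 × 4 × 2 = 143,872,000 bytes.
Track C: 3 h 20 min 47 s = 12,047 s; 44,100 × 12,047 × 2 × 8 = 8,500,363,200 bytes.
Track D: 24,000 × 632 × 1 × 6 = 91,008,000 bytes.
Total = 10,186,763,200 bytes = 9.49 GiB.

9.49 GiB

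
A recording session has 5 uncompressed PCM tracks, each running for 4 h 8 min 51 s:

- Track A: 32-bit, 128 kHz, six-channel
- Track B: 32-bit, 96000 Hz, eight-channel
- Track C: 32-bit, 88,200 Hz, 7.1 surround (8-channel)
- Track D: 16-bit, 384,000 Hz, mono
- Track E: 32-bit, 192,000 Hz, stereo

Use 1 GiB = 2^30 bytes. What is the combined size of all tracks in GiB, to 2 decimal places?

4 h 8 min 51 s = 14,931 s.
Track A: 128,000 × 14,931 × 4 × 6 = 45,868,032,000 bytes.
Track B: 96,000 × 14,931 × 4 × 8 = 45,868,032,000 bytes.
Track C: 88,200 × 14,931 × 4 × 8 = 42,141,254,400 bytes.
Track D: 384,000 × 14,931 × 2 × 1 = 11,467,008,000 bytes.
Track E: 192,000 × 14,931 × 4 × 2 = 22,934,016,000 bytes.
Total = 168,278,342,400 bytes = 156.72 GiB.

156.72 GiB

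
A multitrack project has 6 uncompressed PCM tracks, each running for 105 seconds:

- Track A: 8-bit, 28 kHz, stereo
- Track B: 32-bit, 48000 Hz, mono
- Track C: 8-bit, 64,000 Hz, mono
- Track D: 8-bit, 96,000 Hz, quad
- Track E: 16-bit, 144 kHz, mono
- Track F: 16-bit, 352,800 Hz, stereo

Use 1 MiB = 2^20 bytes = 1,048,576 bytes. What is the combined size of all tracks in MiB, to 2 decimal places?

239.85 MiB

Track A: 28,000 × 105 × 1 × 2 = 5,880,000 bytes.
Track B: 48,000 × 105 × 4 × 1 = 20,160,000 bytes.
Track C: 64,000 × 105 × 1 × 1 = 6,720,000 bytes.
Track D: 96,000 × 105 × 1 × 4 = 40,320,000 bytes.
Track E: 144,000 × 105 × 2 × 1 = 30,240,000 bytes.
Track F: 352,800 × 105 × 2 × 2 = 148,176,000 bytes.
Total = 251,496,000 bytes = 239.85 MiB.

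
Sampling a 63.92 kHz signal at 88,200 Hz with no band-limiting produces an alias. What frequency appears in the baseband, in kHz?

24.28 kHz

Nyquist = 88,200/2 = 44,100 Hz; 63,920 Hz exceeds it.
Alias = |63,920 − 1×88,200| = |63,920 − 88,200| = 24,280 Hz = 24.28 kHz.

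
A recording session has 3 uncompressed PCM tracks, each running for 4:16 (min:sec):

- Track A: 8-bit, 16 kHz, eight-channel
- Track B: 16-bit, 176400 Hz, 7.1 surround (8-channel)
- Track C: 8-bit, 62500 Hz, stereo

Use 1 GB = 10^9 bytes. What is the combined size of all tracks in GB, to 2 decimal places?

0.79 GB

4:16 (min:sec) = 256 s.
Track A: 16,000 × 256 × 1 × 8 = 32,768,000 bytes.
Track B: 176,400 × 256 × 2 × 8 = 722,534,400 bytes.
Track C: 62,500 × 256 × 1 × 2 = 32,000,000 bytes.
Total = 787,302,400 bytes = 0.79 GB.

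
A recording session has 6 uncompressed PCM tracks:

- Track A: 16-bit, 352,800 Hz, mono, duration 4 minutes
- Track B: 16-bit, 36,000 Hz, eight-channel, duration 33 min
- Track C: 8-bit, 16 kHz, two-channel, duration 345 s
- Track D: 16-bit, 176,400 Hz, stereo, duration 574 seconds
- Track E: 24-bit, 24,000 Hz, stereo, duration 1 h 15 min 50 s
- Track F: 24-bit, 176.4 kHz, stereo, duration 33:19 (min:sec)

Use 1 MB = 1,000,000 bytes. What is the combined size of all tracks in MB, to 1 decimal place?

Track A: 4 minutes = 240 s; 352,800 × 240 × 2 × 1 = 169,344,000 bytes.
Track B: 33 min = 1,980 s; 36,000 × 1,980 × 2 × 8 = 1,140,480,000 bytes.
Track C: 16,000 × 345 × 1 × 2 = 11,040,000 bytes.
Track D: 176,400 × 574 × 2 × 2 = 405,014,400 bytes.
Track E: 1 h 15 min 50 s = 4,550 s; 24,000 × 4,550 × 3 × 2 = 655,200,000 bytes.
Track F: 33:19 (min:sec) = 1,999 s; 176,400 × 1,999 × 3 × 2 = 2,115,741,600 bytes.
Total = 4,496,820,000 bytes = 4496.8 MB.

4496.8 MB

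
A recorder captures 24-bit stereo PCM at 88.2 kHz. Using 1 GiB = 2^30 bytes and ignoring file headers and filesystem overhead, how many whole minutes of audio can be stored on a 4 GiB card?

135 minutes

Uncompressed byte rate = 88,200 × 3 × 2 = 529,200 bytes/s.
Capacity = 4 × 1,073,741,824 = 4,294,967,296 bytes.
4,294,967,296 / 529,200 ≈ 8115.96 s → 135 minutes.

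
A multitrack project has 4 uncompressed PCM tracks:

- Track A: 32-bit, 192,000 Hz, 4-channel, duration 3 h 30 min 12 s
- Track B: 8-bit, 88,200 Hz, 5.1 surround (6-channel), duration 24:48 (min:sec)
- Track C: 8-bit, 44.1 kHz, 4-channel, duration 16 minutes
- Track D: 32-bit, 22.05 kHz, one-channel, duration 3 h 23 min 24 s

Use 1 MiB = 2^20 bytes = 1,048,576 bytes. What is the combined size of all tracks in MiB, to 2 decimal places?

38888.22 MiB

Track A: 3 h 30 min 12 s = 12,612 s; 192,000 × 12,612 × 4 × 4 = 38,744,064,000 bytes.
Track B: 24:48 (min:sec) = 1,488 s; 88,200 × 1,488 × 1 × 6 = 787,449,600 bytes.
Track C: 16 minutes = 960 s; 44,100 × 960 × 1 × 4 = 169,344,000 bytes.
Track D: 3 h 23 min 24 s = 12,204 s; 22,050 × 12,204 × 4 × 1 = 1,076,392,800 bytes.
Total = 40,777,250,400 bytes = 38888.22 MiB.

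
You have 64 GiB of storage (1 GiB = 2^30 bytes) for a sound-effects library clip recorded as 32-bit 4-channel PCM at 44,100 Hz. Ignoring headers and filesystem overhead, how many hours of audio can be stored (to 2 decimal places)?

27.05 hours

Uncompressed byte rate = 44,100 × 4 × 4 = 705,600 bytes/s.
Capacity = 64 × 1,073,741,824 = 68,719,476,736 bytes.
68,719,476,736 / 705,600 ≈ 97391.55 s → 27.05 hours.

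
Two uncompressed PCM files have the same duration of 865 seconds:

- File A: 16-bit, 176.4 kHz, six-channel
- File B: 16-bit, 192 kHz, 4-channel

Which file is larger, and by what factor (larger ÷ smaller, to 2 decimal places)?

File A: 176,400 × 2 × 6 = 2,116,800 bytes/s.
File B: 192,000 × 2 × 4 = 1,536,000 bytes/s.
File A is larger; ratio = 1,831,032,000 / 1,328,640,000 = 1.38.

File A, by a factor of 1.38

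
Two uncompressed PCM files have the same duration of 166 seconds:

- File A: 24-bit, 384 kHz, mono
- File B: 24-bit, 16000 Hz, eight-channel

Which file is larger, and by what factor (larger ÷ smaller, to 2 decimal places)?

File A: 384,000 × 3 × 1 = 1,152,000 bytes/s.
File B: 16,000 × 3 × 8 = 384,000 bytes/s.
File A is larger; ratio = 191,232,000 / 63,744,000 = 3.00.

File A, by a factor of 3.00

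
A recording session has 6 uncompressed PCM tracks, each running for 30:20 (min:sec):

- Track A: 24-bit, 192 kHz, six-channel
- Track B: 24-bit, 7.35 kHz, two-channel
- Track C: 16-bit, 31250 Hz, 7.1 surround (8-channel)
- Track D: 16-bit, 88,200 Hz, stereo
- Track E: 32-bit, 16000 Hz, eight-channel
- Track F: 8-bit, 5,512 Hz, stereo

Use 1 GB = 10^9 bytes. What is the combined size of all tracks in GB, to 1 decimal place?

30:20 (min:sec) = 1,820 s.
Track A: 192,000 × 1,820 × 3 × 6 = 6,289,920,000 bytes.
Track B: 7,350 × 1,820 × 3 × 2 = 80,262,000 bytes.
Track C: 31,250 × 1,820 × 2 × 8 = 910,000,000 bytes.
Track D: 88,200 × 1,820 × 2 × 2 = 642,096,000 bytes.
Track E: 16,000 × 1,820 × 4 × 8 = 931,840,000 bytes.
Track F: 5,512 × 1,820 × 1 × 2 = 20,063,680 bytes.
Total = 8,874,181,680 bytes = 8.9 GB.

8.9 GB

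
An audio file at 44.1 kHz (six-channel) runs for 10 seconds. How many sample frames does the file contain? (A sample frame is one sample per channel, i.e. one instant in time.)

441,000 sample frames

44,100 samples/s × 10 s = 441,000 frames.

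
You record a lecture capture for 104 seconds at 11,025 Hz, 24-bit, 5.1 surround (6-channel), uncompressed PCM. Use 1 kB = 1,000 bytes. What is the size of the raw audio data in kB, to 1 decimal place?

20638.8 kB

Bytes = 11,025 samples/s × 104 s × 3 bytes/sample × 6 ch = 20,638,800 bytes.
20,638,800 / 1,000 = 20638.8 kB.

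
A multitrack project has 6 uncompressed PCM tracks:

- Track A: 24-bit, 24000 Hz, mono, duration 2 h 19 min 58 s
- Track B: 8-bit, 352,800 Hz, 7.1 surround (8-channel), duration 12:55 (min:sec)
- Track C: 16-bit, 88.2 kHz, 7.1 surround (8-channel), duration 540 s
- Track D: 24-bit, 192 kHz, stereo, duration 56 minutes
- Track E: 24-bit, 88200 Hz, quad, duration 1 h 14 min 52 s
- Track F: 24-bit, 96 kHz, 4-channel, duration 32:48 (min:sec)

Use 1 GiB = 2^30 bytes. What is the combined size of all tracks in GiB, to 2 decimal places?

Track A: 2 h 19 min 58 s = 8,398 s; 24,000 × 8,398 × 3 × 1 = 604,656,000 bytes.
Track B: 12:55 (min:sec) = 775 s; 352,800 × 775 × 1 × 8 = 2,187,360,000 bytes.
Track C: 88,200 × 540 × 2 × 8 = 762,048,000 bytes.
Track D: 56 minutes = 3,360 s; 192,000 × 3,360 × 3 × 2 = 3,870,720,000 bytes.
Track E: 1 h 14 min 52 s = 4,492 s; 88,200 × 4,492 × 3 × 4 = 4,754,332,800 bytes.
Track F: 32:48 (min:sec) = 1,968 s; 96,000 × 1,968 × 3 × 4 = 2,267,136,000 bytes.
Total = 14,446,252,800 bytes = 13.45 GiB.

13.45 GiB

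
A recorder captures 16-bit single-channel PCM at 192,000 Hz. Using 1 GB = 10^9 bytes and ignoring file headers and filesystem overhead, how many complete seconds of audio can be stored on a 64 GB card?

166,666 seconds

Uncompressed byte rate = 192,000 × 2 × 1 = 384,000 bytes/s.
Capacity = 64 × 1,000,000,000 = 64,000,000,000 bytes.
64,000,000,000 / 384,000 ≈ 166666.67 s → 166,666 seconds.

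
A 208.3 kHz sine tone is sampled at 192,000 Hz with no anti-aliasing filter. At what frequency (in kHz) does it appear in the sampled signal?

16.3 kHz

Nyquist = 192,000/2 = 96,000 Hz; 208,300 Hz exceeds it.
Alias = |208,300 − 1×192,000| = |208,300 − 192,000| = 16,300 Hz = 16.3 kHz.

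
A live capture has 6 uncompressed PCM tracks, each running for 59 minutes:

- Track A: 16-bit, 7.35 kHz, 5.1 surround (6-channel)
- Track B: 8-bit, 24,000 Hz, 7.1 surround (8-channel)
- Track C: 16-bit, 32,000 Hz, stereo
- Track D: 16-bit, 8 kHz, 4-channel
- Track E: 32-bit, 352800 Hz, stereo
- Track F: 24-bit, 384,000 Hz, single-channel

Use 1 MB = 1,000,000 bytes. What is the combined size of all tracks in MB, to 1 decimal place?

59 minutes = 3,540 s.
Track A: 7,350 × 3,540 × 2 × 6 = 312,228,000 bytes.
Track B: 24,000 × 3,540 × 1 × 8 = 679,680,000 bytes.
Track C: 32,000 × 3,540 × 2 × 2 = 453,120,000 bytes.
Track D: 8,000 × 3,540 × 2 × 4 = 226,560,000 bytes.
Track E: 352,800 × 3,540 × 4 × 2 = 9,991,296,000 bytes.
Track F: 384,000 × 3,540 × 3 × 1 = 4,078,080,000 bytes.
Total = 15,740,964,000 bytes = 15741.0 MB.

15741.0 MB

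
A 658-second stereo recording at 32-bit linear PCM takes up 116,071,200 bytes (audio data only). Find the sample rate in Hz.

22,050 Hz

Bytes = sample_rate × seconds × bytes_per_sample × channels.
sample_rate = 116,071,200 / (658 × 4 × 2) = 116,071,200 / 5,264 = 22,050 Hz.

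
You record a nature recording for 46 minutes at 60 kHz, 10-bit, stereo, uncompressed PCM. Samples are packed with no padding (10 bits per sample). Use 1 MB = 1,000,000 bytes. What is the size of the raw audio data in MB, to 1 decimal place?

414.0 MB

Duration = 46 minutes = 2,760 s.
Bits = 60,000 × 2,760 × 10 × 2 = 3,312,000,000 bits = 414,000,000 bytes.
414,000,000 / 1,000,000 = 414.0 MB.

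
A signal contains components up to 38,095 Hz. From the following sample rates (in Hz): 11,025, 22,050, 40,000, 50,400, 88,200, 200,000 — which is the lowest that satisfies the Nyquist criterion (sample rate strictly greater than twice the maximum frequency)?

Need sample rate > 2 × 38,095 = 76,190 Hz.
Lowest listed rate above 76,190 Hz is 88,200 Hz.

88,200 Hz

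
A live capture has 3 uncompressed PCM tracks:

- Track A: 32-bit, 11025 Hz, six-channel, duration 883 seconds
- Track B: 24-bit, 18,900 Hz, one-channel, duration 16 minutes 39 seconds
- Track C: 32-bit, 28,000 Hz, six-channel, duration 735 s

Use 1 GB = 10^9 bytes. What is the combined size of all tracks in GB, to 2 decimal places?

Track A: 11,025 × 883 × 4 × 6 = 233,641,800 bytes.
Track B: 16 minutes 39 seconds = 999 s; 18,900 × 999 × 3 × 1 = 56,643,300 bytes.
Track C: 28,000 × 735 × 4 × 6 = 493,920,000 bytes.
Total = 784,205,100 bytes = 0.78 GB.

0.78 GB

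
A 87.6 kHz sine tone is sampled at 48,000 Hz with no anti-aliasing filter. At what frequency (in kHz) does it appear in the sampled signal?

Nyquist = 48,000/2 = 24,000 Hz; 87,600 Hz exceeds it.
Alias = |87,600 − 2×48,000| = |87,600 − 96,000| = 8,400 Hz = 8.4 kHz.

8.4 kHz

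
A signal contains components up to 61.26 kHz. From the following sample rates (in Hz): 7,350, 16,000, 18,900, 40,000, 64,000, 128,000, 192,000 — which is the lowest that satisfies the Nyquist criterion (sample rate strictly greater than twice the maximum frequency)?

Need sample rate > 2 × 61,260 = 122,520 Hz.
Lowest listed rate above 122,520 Hz is 128,000 Hz.

128,000 Hz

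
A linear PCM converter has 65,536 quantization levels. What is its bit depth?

log2(65,536) = 16.

16 bits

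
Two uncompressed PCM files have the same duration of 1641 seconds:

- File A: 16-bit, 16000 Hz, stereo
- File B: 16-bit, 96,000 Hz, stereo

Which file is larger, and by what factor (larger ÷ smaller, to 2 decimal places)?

File A: 16,000 × 2 × 2 = 64,000 bytes/s.
File B: 96,000 × 2 × 2 = 384,000 bytes/s.
File B is larger; ratio = 630,144,000 / 105,024,000 = 6.00.

File B, by a factor of 6.00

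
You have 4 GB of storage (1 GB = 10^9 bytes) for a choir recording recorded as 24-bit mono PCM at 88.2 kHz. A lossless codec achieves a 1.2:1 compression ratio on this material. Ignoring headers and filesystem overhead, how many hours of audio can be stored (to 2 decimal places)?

Uncompressed byte rate = 88,200 × 3 × 1 = 264,600 bytes/s.
After 1.2:1 compression, effective rate ≈ 220500 bytes/s.
Capacity = 4 × 1,000,000,000 = 4,000,000,000 bytes.
4,000,000,000 / effective rate ≈ 18140.59 s → 5.04 hours.

5.04 hours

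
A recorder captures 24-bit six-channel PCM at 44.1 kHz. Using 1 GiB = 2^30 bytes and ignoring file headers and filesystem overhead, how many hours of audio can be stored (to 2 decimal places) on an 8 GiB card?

Uncompressed byte rate = 44,100 × 3 × 6 = 793,800 bytes/s.
Capacity = 8 × 1,073,741,824 = 8,589,934,592 bytes.
8,589,934,592 / 793,800 ≈ 10821.28 s → 3.01 hours.

3.01 hours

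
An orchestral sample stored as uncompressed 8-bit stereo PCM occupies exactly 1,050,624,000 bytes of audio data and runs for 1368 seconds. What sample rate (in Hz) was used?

384,000 Hz

Bytes = sample_rate × seconds × bytes_per_sample × channels.
sample_rate = 1,050,624,000 / (1,368 × 1 × 2) = 1,050,624,000 / 2,736 = 384,000 Hz.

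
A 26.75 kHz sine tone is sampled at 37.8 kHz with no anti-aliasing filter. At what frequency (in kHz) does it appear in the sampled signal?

Nyquist = 37,800/2 = 18,900 Hz; 26,750 Hz exceeds it.
Alias = |26,750 − 1×37,800| = |26,750 − 37,800| = 11,050 Hz = 11.05 kHz.

11.05 kHz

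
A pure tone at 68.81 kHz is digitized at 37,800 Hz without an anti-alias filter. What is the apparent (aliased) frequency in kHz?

6.79 kHz

Nyquist = 37,800/2 = 18,900 Hz; 68,810 Hz exceeds it.
Alias = |68,810 − 2×37,800| = |68,810 − 75,600| = 6,790 Hz = 6.79 kHz.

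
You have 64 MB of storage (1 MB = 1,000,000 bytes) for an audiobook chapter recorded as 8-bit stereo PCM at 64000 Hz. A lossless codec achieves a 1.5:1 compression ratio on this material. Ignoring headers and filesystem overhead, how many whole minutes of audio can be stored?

Uncompressed byte rate = 64,000 × 1 × 2 = 128,000 bytes/s.
After 1.5:1 compression, effective rate ≈ 85333.33 bytes/s.
Capacity = 64 × 1,000,000 = 64,000,000 bytes.
64,000,000 / effective rate ≈ 750 s → 12 minutes.

12 minutes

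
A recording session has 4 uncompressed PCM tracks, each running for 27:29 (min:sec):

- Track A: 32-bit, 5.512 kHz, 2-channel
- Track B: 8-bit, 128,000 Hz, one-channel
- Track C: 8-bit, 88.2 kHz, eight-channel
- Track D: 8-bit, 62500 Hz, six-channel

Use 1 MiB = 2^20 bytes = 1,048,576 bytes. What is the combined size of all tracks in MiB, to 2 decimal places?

27:29 (min:sec) = 1,649 s.
Track A: 5,512 × 1,649 × 4 × 2 = 72,714,304 bytes.
Track B: 128,000 × 1,649 × 1 × 1 = 211,072,000 bytes.
Track C: 88,200 × 1,649 × 1 × 8 = 1,163,534,400 bytes.
Track D: 62,500 × 1,649 × 1 × 6 = 618,375,000 bytes.
Total = 2,065,695,704 bytes = 1970.00 MiB.

1970.00 MiB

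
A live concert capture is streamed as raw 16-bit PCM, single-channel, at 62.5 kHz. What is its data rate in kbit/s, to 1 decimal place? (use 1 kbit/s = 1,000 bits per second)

1000.0 kbit/s

Bit rate = 62,500 × 16 × 1 = 1,000,000 bits/s.
= 1000.0 kbit/s.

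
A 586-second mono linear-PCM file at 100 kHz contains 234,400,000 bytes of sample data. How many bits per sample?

32 bits

Bytes per sample = 234,400,000 / (100,000 × 586 × 1) = 234,400,000 / 58,600,000 = 4.
Bit depth = 4 × 8 = 32 bits.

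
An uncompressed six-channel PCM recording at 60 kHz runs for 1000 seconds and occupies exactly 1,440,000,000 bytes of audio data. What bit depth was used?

32 bits

Bytes per sample = 1,440,000,000 / (60,000 × 1,000 × 6) = 1,440,000,000 / 360,000,000 = 4.
Bit depth = 4 × 8 = 32 bits.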